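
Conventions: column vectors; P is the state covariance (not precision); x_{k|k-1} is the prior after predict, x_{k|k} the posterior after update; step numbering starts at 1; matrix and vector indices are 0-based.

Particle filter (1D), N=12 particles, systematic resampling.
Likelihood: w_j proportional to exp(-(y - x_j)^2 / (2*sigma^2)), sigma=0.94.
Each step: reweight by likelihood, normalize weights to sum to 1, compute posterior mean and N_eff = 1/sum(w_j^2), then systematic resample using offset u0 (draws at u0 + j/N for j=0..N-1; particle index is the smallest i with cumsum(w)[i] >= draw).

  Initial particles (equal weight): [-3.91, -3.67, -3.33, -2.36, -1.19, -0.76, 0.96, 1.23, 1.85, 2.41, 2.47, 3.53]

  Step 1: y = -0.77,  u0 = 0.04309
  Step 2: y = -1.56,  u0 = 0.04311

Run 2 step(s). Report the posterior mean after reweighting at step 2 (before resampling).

post_mean = -1.1321

step 1: w=[0.0015, 0.0034, 0.0098, 0.0958, 0.3627, 0.4007, 0.0737, 0.0417, 0.0082, 0.0013, 0.0011, 0.0000]  mean=-0.8705  Neff=3.2399  idx=[3, 4, 4, 4, 4, 4, 5, 5, 5, 5, 6, 7]
step 2: w=[0.0854, 0.1136, 0.1136, 0.1136, 0.1136, 0.1136, 0.0854, 0.0854, 0.0854, 0.0854, 0.0034, 0.0015]  mean=-1.1321  Neff=9.8990  idx=[0, 1, 2, 2, 3, 4, 5, 5, 6, 7, 8, 9]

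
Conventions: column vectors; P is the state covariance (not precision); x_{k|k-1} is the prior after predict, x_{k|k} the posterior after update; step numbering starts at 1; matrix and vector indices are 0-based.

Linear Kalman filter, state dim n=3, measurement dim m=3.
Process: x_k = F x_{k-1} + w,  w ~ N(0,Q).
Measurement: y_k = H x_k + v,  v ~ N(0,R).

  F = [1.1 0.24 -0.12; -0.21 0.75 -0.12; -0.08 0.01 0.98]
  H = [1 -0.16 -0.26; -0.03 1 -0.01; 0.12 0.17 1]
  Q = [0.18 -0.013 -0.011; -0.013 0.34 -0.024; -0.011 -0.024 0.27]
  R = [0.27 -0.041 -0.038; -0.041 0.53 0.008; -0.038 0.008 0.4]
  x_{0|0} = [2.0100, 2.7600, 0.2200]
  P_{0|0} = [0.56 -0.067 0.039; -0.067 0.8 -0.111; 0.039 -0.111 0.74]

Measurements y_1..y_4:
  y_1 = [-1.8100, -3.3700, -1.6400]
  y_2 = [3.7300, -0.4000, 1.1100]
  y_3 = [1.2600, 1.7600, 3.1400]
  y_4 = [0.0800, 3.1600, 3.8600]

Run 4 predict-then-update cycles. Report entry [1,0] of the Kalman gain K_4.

K[1,0] = 0.0033

step 1: x^-=[2.8470, 1.6215, 0.0824]  P^-=[0.8751 -0.0306 -0.1284; -0.0306 0.8684 -0.1806; -0.1284 -0.1806 0.9762]  S=[1.2948 -0.1874 -0.3025; -0.1874 1.4047 -0.0370; -0.3025 -0.0370 1.3204]  K=[0.7503 0.0646 0.1521; -0.0079 0.6188 -0.0122; -0.1357 -0.1332 0.6695]  nu=[-4.3761, -4.9053, -2.3397]  x^+=[-1.1089, -1.3506, -0.2369]  P^+=[0.1978 0.0107 0.0073; 0.0107 0.3279 -0.0567; 0.0073 -0.0567 0.2807]
step 2: x^-=[-1.5155, -0.7517, -0.1570]  P^-=[0.4492 0.0186 -0.0660; 0.0186 0.5444 -0.0949; -0.0660 -0.0949 0.5386]  S=[0.7900 -0.0968 -0.1807; -0.0968 1.0756 0.0030; -0.1807 0.0030 0.9134]  K=[0.6198 0.0609 0.1126; 0.0066 0.5071 -0.0005; -0.1315 -0.1047 0.5376]  nu=[5.0844, 0.3046, 1.5766]  x^+=[1.8317, -0.5646, -0.0097]  P^+=[0.1627 0.0126 0.0003; 0.0126 0.2684 -0.0435; 0.0003 -0.0435 0.2266]
step 3: x^-=[1.8805, -0.8069, -0.1617]  P^-=[0.4046 0.0159 -0.0613; 0.0159 0.5053 -0.0787; -0.0613 -0.0787 0.4877]  S=[0.7408 -0.0962 -0.1709; -0.0962 1.0363 0.0128; -0.1709 0.0128 0.8674]  K=[0.5961 0.0583 0.1051; 0.0044 0.4883 0.0042; -0.1310 -0.0974 0.5141]  nu=[-0.7917, 2.6217, 3.2132]  x^+=[1.8991, 0.4832, 1.3385]  P^+=[0.1562 0.0120 -0.0010; 0.0120 0.2586 -0.0400; -0.0010 -0.0400 0.2167]
step 4: x^-=[2.0443, -0.1970, 1.1647]  P^-=[0.3960 0.0147 -0.0601; 0.0147 0.4988 -0.0748; -0.0601 -0.0748 0.4785]  S=[0.7314 -0.0972 -0.1692; -0.0972 1.0298 0.0155; -0.1692 0.0155 0.8594]  K=[0.5911 0.0576 0.1036; 0.0033 0.4849 0.0056; -0.1307 -0.0955 0.5096]  nu=[-1.6930, 3.4300, 2.4835]  x^+=[1.4983, 1.4745, 2.3239]  P^+=[0.1549 0.0117 -0.0011; 0.0117 0.2569 -0.0391; -0.0011 -0.0391 0.2148]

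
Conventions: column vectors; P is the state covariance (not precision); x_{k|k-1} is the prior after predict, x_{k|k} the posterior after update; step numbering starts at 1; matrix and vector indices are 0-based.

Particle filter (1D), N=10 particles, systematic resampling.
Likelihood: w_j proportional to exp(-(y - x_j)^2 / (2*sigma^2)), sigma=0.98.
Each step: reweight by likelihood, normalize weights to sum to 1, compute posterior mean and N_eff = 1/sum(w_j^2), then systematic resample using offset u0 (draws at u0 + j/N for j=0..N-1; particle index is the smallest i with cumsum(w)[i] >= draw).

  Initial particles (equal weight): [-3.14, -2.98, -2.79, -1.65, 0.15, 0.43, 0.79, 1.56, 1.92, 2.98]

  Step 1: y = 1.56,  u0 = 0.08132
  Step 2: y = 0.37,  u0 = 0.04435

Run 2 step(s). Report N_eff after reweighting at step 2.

N_eff = 7.3761

step 1: w=[0.0000, 0.0000, 0.0000, 0.0012, 0.0912, 0.1321, 0.1886, 0.2568, 0.2401, 0.0899]  mean=1.3470  Neff=5.1803  idx=[4, 5, 6, 6, 7, 7, 8, 8, 8, 9]
step 2: w=[0.1728, 0.1769, 0.1617, 0.1617, 0.0848, 0.0848, 0.0507, 0.0507, 0.0507, 0.0051]  mean=0.9295  Neff=7.3761  idx=[0, 0, 1, 1, 2, 3, 3, 4, 6, 8]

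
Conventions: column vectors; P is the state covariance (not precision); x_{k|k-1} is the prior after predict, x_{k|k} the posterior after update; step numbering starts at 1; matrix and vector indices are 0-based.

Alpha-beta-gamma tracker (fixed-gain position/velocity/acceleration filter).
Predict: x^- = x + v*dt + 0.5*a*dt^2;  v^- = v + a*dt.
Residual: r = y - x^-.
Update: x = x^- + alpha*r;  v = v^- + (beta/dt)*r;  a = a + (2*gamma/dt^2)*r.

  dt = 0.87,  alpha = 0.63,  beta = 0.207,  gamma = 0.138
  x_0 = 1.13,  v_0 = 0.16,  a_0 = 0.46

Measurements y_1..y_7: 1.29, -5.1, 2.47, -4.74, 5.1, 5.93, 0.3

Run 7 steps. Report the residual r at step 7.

resid = -8.0887

step 1: x_pred=1.4433  r=-0.1533  x^+=1.3467  v^+=0.5237  a^+=0.4041
step 2: x_pred=1.9553  r=-7.0553  x^+=-2.4895  v^+=-0.8034  a^+=-2.1686
step 3: x_pred=-4.0092  r=6.4792  x^+=0.0727  v^+=-1.1484  a^+=0.1940
step 4: x_pred=-0.8530  r=-3.8870  x^+=-3.3018  v^+=-1.9045  a^+=-1.2233
step 5: x_pred=-5.4217  r=10.5217  x^+=1.2070  v^+=-0.4654  a^+=2.6133
step 6: x_pred=1.7911  r=4.1389  x^+=4.3986  v^+=2.7930  a^+=4.1225
step 7: x_pred=8.3887  r=-8.0887  x^+=3.2928  v^+=4.4551  a^+=1.1730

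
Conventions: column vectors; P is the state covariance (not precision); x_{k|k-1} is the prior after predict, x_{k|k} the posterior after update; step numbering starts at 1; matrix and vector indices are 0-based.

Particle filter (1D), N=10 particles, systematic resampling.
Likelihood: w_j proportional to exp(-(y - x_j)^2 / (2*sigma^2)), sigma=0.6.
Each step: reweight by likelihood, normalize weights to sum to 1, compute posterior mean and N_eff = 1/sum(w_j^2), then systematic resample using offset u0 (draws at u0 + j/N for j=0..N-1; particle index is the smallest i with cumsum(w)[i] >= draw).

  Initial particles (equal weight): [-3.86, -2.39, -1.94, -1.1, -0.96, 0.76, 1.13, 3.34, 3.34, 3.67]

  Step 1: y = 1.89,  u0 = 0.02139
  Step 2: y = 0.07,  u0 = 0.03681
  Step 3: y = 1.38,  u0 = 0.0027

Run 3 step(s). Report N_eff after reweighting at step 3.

step 1: w=[0.0000, 0.0000, 0.0000, 0.0000, 0.0000, 0.2299, 0.6073, 0.0730, 0.0730, 0.0166]  mean=1.4100  Neff=2.3113  idx=[5, 5, 5, 6, 6, 6, 6, 6, 6, 8]
step 2: w=[0.1838, 0.1838, 0.1838, 0.0748, 0.0748, 0.0748, 0.0748, 0.0748, 0.0748, 0.0000]  mean=0.9260  Neff=7.4141  idx=[0, 0, 1, 1, 2, 2, 4, 5, 6, 8]
step 3: w=[0.0816, 0.0816, 0.0816, 0.0816, 0.0816, 0.0816, 0.1276, 0.1276, 0.1276, 0.1276]  mean=0.9488  Neff=9.5167  idx=[0, 1, 2, 3, 4, 6, 6, 7, 8, 9]

N_eff = 9.5167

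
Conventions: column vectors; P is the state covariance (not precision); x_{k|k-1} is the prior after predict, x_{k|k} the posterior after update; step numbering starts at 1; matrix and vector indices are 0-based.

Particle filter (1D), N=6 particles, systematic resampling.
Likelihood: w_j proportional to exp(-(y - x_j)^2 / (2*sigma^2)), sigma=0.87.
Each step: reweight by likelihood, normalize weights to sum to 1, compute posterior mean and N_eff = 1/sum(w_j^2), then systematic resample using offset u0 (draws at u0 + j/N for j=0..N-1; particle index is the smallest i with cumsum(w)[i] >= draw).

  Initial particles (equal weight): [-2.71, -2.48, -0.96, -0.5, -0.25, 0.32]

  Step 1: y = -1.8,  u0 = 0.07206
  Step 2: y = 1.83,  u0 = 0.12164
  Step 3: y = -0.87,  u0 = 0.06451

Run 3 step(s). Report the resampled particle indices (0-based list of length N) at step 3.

resampled_idx = [0, 1, 2, 3, 4, 5]

step 1: w=[0.2291, 0.2917, 0.2484, 0.1296, 0.0810, 0.0203]  mean=-1.6610  Neff=4.4845  idx=[0, 1, 1, 2, 2, 4]
step 2: w=[0.0000, 0.0001, 0.0001, 0.0846, 0.0846, 0.8306]  mean=-0.3705  Neff=1.4199  idx=[4, 5, 5, 5, 5, 5]
step 3: w=[0.2041, 0.1592, 0.1592, 0.1592, 0.1592, 0.1592]  mean=-0.3949  Neff=5.9401  idx=[0, 1, 2, 3, 4, 5]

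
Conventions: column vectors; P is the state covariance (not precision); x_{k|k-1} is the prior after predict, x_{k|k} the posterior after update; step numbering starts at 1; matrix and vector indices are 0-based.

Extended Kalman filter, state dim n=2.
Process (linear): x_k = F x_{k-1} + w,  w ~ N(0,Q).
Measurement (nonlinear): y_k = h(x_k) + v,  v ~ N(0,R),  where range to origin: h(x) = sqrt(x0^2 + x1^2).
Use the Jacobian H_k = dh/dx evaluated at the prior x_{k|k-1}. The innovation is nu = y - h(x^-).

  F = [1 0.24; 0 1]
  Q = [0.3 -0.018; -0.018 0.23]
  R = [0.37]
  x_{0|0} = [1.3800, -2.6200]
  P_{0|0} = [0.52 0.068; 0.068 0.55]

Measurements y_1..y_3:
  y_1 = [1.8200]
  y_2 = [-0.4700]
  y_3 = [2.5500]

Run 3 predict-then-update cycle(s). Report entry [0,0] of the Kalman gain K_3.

step 1: x^-=[0.7512, -2.6200]  P^-=[0.8843 0.1820; 0.1820 0.7800]  H_jac=[0.2756 -0.9613]  S=[1.0615]  K=[0.0648; -0.6591]  nu=[-0.9056]  x^+=[0.6925, -2.0231]  P^+=[0.8799 0.2273; 0.2273 0.3189]
step 2: x^-=[0.2070, -2.0231]  P^-=[1.3074 0.2859; 0.2859 0.5489]  H_jac=[0.1018 -0.9948]  S=[0.8688]  K=[-0.1742; -0.5950]  nu=[-2.5037]  x^+=[0.6430, -0.5335]  P^+=[1.2810 0.1958; 0.1958 0.2413]
step 3: x^-=[0.5150, -0.5335]  P^-=[1.6889 0.2357; 0.2357 0.4713]  H_jac=[0.6945 -0.7195]  S=[1.1930]  K=[0.8410; -0.1470]  nu=[1.8085]  x^+=[2.0359, -0.7994]  P^+=[0.8451 0.3832; 0.3832 0.4455]

K[0,0] = 0.8410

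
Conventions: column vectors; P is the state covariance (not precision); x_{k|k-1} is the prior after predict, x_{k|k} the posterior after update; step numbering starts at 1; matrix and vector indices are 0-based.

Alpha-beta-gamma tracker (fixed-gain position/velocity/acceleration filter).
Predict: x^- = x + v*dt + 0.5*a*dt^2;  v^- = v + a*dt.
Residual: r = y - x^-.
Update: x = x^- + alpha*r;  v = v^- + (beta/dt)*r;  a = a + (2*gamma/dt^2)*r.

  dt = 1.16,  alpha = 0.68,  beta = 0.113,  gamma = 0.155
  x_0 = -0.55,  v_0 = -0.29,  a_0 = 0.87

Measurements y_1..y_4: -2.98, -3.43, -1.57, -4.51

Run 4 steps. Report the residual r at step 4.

step 1: x_pred=-0.3011  r=-2.6789  x^+=-2.1227  v^+=0.4582  a^+=0.2528
step 2: x_pred=-1.4211  r=-2.0089  x^+=-2.7871  v^+=0.5558  a^+=-0.2100
step 3: x_pred=-2.2837  r=0.7137  x^+=-1.7984  v^+=0.3818  a^+=-0.0456
step 4: x_pred=-1.3862  r=-3.1238  x^+=-3.5104  v^+=0.0246  a^+=-0.7652

resid = -3.1238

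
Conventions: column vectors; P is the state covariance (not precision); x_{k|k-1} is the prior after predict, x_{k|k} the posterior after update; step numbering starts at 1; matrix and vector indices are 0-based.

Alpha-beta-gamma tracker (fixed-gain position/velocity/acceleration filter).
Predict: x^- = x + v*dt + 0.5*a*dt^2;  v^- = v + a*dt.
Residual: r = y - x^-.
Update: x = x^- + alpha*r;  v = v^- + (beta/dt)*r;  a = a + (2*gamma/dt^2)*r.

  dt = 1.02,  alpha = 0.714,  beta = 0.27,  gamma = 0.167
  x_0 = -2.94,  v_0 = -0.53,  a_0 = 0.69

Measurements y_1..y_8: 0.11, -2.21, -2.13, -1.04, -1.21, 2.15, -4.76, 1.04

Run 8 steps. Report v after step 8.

step 1: x_pred=-3.1217  r=3.2317  x^+=-0.8143  v^+=1.0292  a^+=1.7275
step 2: x_pred=1.1342  r=-3.3442  x^+=-1.2536  v^+=1.9060  a^+=0.6539
step 3: x_pred=1.0307  r=-3.1607  x^+=-1.2260  v^+=1.7363  a^+=-0.3608
step 4: x_pred=0.3573  r=-1.3973  x^+=-0.6404  v^+=0.9984  a^+=-0.8094
step 5: x_pred=-0.0430  r=-1.1670  x^+=-0.8763  v^+=-0.1361  a^+=-1.1840
step 6: x_pred=-1.6310  r=3.7810  x^+=1.0686  v^+=-0.3429  a^+=0.0298
step 7: x_pred=0.7343  r=-5.4943  x^+=-3.1886  v^+=-1.7669  a^+=-1.7341
step 8: x_pred=-5.8930  r=6.9330  x^+=-0.9428  v^+=-1.7005  a^+=0.4916

v_post = -1.7005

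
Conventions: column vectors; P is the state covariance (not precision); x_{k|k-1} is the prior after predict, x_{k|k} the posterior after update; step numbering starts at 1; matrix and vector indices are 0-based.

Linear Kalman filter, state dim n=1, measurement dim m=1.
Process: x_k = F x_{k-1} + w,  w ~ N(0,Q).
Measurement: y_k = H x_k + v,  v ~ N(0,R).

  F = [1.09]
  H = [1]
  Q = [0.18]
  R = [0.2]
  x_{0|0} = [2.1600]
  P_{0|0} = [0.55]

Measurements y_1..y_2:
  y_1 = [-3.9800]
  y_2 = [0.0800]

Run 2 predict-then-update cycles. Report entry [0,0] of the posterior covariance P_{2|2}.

step 1: x^-=[2.3544]  P^-=[0.8335]  S=[1.0335]  K=[0.8065]  nu=[-6.3344]  x^+=[-2.7541]  P^+=[0.1613]
step 2: x^-=[-3.0020]  P^-=[0.3716]  S=[0.5716]  K=[0.6501]  nu=[3.0820]  x^+=[-0.9983]  P^+=[0.1300]

P_post[0,0] = 0.1300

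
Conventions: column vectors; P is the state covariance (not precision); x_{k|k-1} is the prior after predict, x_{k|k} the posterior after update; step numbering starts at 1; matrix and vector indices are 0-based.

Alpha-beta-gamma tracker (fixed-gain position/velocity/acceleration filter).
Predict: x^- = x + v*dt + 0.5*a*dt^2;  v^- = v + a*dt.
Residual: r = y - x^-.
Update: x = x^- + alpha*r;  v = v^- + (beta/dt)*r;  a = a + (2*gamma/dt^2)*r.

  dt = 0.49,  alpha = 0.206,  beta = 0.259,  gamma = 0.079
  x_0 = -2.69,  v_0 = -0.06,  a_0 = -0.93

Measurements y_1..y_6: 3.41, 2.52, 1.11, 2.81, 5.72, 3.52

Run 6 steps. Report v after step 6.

v_post = -0.2059

step 1: x_pred=-2.8310  r=6.2410  x^+=-1.5454  v^+=2.7831  a^+=3.1770
step 2: x_pred=0.1997  r=2.3203  x^+=0.6777  v^+=5.5663  a^+=4.7038
step 3: x_pred=3.9699  r=-2.8599  x^+=3.3808  v^+=6.3595  a^+=2.8219
step 4: x_pred=6.8357  r=-4.0257  x^+=6.0064  v^+=5.6144  a^+=0.1727
step 5: x_pred=8.7782  r=-3.0582  x^+=8.1482  v^+=4.0825  a^+=-1.8397
step 6: x_pred=9.9278  r=-6.4078  x^+=8.6078  v^+=-0.2059  a^+=-6.0564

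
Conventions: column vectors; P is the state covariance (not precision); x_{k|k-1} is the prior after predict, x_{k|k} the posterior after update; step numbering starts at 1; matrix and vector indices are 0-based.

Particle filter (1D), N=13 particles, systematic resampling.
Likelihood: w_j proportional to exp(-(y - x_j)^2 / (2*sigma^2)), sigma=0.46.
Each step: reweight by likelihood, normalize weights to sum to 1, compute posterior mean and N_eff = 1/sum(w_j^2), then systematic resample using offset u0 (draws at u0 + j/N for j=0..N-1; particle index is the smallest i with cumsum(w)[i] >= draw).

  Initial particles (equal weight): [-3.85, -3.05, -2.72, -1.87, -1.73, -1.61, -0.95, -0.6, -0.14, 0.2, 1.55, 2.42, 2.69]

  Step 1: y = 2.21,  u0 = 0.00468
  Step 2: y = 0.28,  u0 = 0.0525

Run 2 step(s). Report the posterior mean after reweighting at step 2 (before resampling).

post_mean = 1.5516

step 1: w=[0.0000, 0.0000, 0.0000, 0.0000, 0.0000, 0.0000, 0.0000, 0.0000, 0.0000, 0.0000, 0.1943, 0.4901, 0.3156]  mean=2.3361  Neff=2.6489  idx=[10, 10, 10, 11, 11, 11, 11, 11, 11, 12, 12, 12, 12]
step 2: w=[0.3327, 0.3327, 0.3327, 0.0003, 0.0003, 0.0003, 0.0003, 0.0003, 0.0003, 0.0000, 0.0000, 0.0000, 0.0000]  mean=1.5516  Neff=3.0112  idx=[0, 0, 0, 0, 1, 1, 1, 1, 2, 2, 2, 2, 2]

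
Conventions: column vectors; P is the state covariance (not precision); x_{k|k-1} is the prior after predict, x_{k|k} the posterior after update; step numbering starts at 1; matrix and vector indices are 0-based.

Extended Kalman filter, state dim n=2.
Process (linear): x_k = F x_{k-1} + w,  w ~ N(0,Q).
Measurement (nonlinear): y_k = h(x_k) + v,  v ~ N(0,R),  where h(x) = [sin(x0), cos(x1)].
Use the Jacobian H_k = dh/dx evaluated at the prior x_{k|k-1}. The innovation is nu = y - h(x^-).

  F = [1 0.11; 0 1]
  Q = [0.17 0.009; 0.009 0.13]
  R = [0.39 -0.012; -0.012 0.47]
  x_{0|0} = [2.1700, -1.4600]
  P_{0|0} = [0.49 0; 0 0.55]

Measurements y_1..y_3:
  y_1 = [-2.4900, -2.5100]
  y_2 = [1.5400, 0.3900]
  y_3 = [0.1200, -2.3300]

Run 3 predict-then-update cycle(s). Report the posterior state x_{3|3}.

step 1: x^-=[2.0094, -1.4600]  P^-=[0.6667 0.0695; 0.0695 0.6800]  H_jac=[-0.4247 0.0000; 0.0000 0.9939]  S=[0.5102 -0.0413; -0.0413 1.1417]  K=[-0.5516 0.0405; -0.0099 0.5916]  nu=[-3.3953, -2.6206]  x^+=[3.7760, -2.9766]  P^+=[0.5077 0.0258; 0.0258 0.2799]
step 2: x^-=[3.4486, -2.9766]  P^-=[0.6868 0.0656; 0.0656 0.4099]  H_jac=[-0.9532 0.0000; 0.0000 0.1642]  S=[1.0140 -0.0223; -0.0223 0.4811]  K=[-0.6458 -0.0075; -0.0587 0.1372]  nu=[1.8422, 1.3764]  x^+=[2.2487, -2.8959]  P^+=[0.2641 0.0257; 0.0257 0.3970]
step 3: x^-=[1.9301, -2.8959]  P^-=[0.4446 0.0784; 0.0784 0.5270]  H_jac=[-0.3516 0.0000; 0.0000 0.2432]  S=[0.4450 -0.0187; -0.0187 0.5012]  K=[-0.3503 0.0250; -0.0513 0.2539]  nu=[-0.8161, -1.3600]  x^+=[2.1820, -3.1993]  P^+=[0.3893 0.0655; 0.0655 0.4930]

x_post = [2.1820, -3.1993]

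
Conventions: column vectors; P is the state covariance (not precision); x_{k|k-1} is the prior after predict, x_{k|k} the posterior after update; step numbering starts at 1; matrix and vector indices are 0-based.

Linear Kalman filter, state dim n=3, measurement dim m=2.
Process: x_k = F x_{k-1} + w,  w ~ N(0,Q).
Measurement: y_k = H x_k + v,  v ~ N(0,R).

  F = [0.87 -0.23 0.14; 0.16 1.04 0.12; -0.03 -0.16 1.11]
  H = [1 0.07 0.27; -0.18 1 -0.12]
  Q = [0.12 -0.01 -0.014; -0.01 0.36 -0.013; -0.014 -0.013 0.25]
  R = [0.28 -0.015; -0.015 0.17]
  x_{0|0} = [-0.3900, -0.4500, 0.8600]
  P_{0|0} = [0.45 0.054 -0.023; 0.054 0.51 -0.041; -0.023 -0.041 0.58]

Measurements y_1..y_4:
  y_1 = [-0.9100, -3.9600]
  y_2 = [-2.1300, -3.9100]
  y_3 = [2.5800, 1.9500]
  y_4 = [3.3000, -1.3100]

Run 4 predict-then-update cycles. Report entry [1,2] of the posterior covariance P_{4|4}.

P_post[1,2] = 0.1388

step 1: x^-=[-0.1154, -0.4272, 1.0383]  P^-=[0.4744 -0.0205 0.0653; -0.0205 0.9383 -0.0764; 0.0653 -0.0764 0.9947]  S=[0.8610 -0.1182; -0.1182 1.1666]  K=[0.5642 -0.0403; 0.1424 0.8298; 0.3622 -0.1412]  nu=[-1.0450, -3.4290]  x^+=[-0.5668, -3.4214, 1.1439]  P^+=[0.1930 0.0040 -0.1284; 0.0040 0.1455 0.0490; -0.1284 0.0490 0.8464]
step 2: x^-=[0.4540, -3.5117, 1.8342]  P^-=[0.2543 -0.0108 -0.0198; -0.0108 0.5432 0.1077; -0.0198 0.1077 1.2880]  S=[0.6228 -0.0436; -0.0436 0.7171]  K=[0.3950 -0.0515; 0.1430 0.7508; 0.5368 -0.0278]  nu=[-2.8334, -0.0965]  x^+=[-0.6602, -3.9894, 0.3159]  P^+=[0.1535 -0.0056 -0.1545; -0.0056 0.1355 0.0922; -0.1545 0.0922 1.1067]
step 3: x^-=[0.3874, -4.2167, 1.0088]  P^-=[0.2237 -0.0160 -0.0145; -0.0160 0.5417 0.1892; -0.0145 0.1892 1.5946]  S=[0.6197 -0.0329; -0.0329 0.7016]  K=[0.3496 -0.0614; 0.1576 0.7512; 0.6945 0.0332]  nu=[2.2154, 6.3575]  x^+=[0.7717, 0.9082, 2.7589]  P^+=[0.1439 -0.0095 -0.1645; -0.0095 0.1382 0.1212; -0.1645 0.1212 1.2964]
step 4: x^-=[0.8488, 1.3991, 2.8939]  P^-=[0.2176 -0.0161 -0.0018; -0.0161 0.5526 0.2455; -0.0018 0.2455 1.8188]  S=[0.6389 -0.0258; -0.0258 0.7026]  K=[0.3353 -0.0660; 0.1696 0.7549; 0.7954 0.0684]  nu=[1.5720, -2.2090]  x^+=[1.5217, -0.0019, 3.9932]  P^+=[0.1415 -0.0112 -0.1698; -0.0112 0.1404 0.1388; -0.1698 0.1388 1.4141]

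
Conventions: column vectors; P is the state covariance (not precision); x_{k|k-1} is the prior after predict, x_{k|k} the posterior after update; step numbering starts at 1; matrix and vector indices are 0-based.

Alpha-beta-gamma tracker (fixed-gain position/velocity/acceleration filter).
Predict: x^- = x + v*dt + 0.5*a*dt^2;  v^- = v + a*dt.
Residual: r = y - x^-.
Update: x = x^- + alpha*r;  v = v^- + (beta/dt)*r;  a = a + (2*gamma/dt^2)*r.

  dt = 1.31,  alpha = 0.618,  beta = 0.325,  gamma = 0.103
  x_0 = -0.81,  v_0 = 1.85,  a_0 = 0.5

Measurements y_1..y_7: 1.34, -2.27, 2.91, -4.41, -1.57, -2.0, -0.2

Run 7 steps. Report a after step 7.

step 1: x_pred=2.0425  r=-0.7025  x^+=1.6084  v^+=2.3307  a^+=0.4157
step 2: x_pred=5.0183  r=-7.2883  x^+=0.5141  v^+=1.0671  a^+=-0.4592
step 3: x_pred=1.5180  r=1.3920  x^+=2.3782  v^+=0.8109  a^+=-0.2921
step 4: x_pred=3.1898  r=-7.5998  x^+=-1.5069  v^+=-1.4573  a^+=-1.2044
step 5: x_pred=-4.4493  r=2.8793  x^+=-2.6699  v^+=-2.3207  a^+=-0.8588
step 6: x_pred=-6.4468  r=4.4468  x^+=-3.6987  v^+=-2.3424  a^+=-0.3250
step 7: x_pred=-7.0461  r=6.8461  x^+=-2.8152  v^+=-1.0697  a^+=0.4968

a_post = 0.4968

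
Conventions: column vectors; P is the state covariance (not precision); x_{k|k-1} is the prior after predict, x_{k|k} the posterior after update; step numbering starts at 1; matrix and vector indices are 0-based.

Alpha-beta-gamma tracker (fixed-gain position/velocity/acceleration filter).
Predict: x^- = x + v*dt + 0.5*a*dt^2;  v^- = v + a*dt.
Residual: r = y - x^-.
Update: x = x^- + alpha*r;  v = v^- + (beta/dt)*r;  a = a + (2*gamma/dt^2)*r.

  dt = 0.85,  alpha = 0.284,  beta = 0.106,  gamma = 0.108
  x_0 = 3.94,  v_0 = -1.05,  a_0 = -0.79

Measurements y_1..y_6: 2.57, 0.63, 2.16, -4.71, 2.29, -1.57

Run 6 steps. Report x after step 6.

step 1: x_pred=2.7621  r=-0.1921  x^+=2.7076  v^+=-1.7455  a^+=-0.8474
step 2: x_pred=0.9178  r=-0.2878  x^+=0.8360  v^+=-2.5017  a^+=-0.9335
step 3: x_pred=-1.6276  r=3.7876  x^+=-0.5519  v^+=-2.8228  a^+=0.1989
step 4: x_pred=-2.8794  r=-1.8306  x^+=-3.3993  v^+=-2.8820  a^+=-0.3484
step 5: x_pred=-5.9749  r=8.2649  x^+=-3.6277  v^+=-2.1475  a^+=2.1225
step 6: x_pred=-4.6863  r=3.1163  x^+=-3.8012  v^+=0.0453  a^+=3.0541

x_post = -3.8012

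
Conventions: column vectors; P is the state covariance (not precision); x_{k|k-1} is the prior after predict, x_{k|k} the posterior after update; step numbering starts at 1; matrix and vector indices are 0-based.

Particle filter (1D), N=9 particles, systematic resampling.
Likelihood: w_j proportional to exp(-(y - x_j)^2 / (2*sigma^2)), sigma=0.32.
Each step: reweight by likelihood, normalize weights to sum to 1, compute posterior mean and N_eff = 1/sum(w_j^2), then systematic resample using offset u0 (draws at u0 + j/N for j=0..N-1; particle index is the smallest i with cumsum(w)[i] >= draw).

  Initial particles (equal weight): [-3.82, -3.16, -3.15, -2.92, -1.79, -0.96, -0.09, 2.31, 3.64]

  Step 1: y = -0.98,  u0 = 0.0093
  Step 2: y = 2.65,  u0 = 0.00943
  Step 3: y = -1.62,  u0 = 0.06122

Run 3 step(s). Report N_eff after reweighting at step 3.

N_eff = 9.0000

step 1: w=[0.0000, 0.0000, 0.0000, 0.0000, 0.0383, 0.9419, 0.0197, 0.0000, 0.0000]  mean=-0.9746  Neff=1.1247  idx=[4, 5, 5, 5, 5, 5, 5, 5, 5]
step 2: w=[0.0000, 0.1250, 0.1250, 0.1250, 0.1250, 0.1250, 0.1250, 0.1250, 0.1250]  mean=-0.9600  Neff=8.0000  idx=[1, 1, 2, 3, 4, 5, 6, 7, 8]
step 3: w=[0.1111, 0.1111, 0.1111, 0.1111, 0.1111, 0.1111, 0.1111, 0.1111, 0.1111]  mean=-0.9600  Neff=9.0000  idx=[0, 1, 2, 3, 4, 5, 6, 7, 8]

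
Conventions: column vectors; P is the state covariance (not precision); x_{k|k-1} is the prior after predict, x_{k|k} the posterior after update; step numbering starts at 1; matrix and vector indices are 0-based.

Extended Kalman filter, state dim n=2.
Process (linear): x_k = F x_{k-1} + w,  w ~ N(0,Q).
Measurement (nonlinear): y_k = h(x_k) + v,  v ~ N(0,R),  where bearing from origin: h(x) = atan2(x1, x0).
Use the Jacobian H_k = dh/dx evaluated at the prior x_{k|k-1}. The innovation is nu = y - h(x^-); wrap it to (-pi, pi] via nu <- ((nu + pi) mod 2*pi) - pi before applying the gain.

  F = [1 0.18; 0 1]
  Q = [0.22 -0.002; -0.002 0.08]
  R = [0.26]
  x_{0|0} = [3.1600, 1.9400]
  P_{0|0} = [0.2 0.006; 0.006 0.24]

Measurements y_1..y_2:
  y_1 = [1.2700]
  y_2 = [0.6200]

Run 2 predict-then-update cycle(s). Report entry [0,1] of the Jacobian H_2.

step 1: x^-=[3.5092, 1.9400]  P^-=[0.4299 0.0472; 0.0472 0.3200]  H_jac=[-0.1207 0.2183]  S=[0.2790]  K=[-0.1490; 0.2299]  nu=[0.7650]  x^+=[3.3952, 2.1159]  P^+=[0.4237 0.0568; 0.0568 0.3053]
step 2: x^-=[3.7761, 2.1159]  P^-=[0.6741 0.1097; 0.1097 0.3853]  H_jac=[-0.1129 0.2015]  S=[0.2793]  K=[-0.1934; 0.2337]  nu=[0.1093]  x^+=[3.7549, 2.1414]  P^+=[0.6636 0.1223; 0.1223 0.3700]

H_jac[0,1] = 0.2015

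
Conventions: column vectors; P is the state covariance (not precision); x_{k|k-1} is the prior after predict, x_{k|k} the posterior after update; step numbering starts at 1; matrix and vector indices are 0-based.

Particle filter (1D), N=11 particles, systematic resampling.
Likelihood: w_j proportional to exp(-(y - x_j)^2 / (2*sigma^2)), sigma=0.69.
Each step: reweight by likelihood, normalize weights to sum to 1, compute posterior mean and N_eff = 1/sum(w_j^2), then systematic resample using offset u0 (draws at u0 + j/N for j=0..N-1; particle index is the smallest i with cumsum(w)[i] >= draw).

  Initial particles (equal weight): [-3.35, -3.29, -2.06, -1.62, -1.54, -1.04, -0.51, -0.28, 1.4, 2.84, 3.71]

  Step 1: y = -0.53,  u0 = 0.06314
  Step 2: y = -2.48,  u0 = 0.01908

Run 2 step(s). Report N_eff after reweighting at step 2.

N_eff = 3.9269

step 1: w=[0.0001, 0.0001, 0.0249, 0.0836, 0.0998, 0.2217, 0.2912, 0.2728, 0.0058, 0.0000, 0.0000]  mean=-0.7883  Neff=4.4258  idx=[3, 4, 5, 5, 5, 6, 6, 6, 7, 7, 7]
step 2: w=[0.3636, 0.3126, 0.0896, 0.0896, 0.0896, 0.0134, 0.0134, 0.0134, 0.0049, 0.0049, 0.0049]  mean=-1.3747  Neff=3.9269  idx=[0, 0, 0, 0, 1, 1, 1, 1, 2, 3, 4]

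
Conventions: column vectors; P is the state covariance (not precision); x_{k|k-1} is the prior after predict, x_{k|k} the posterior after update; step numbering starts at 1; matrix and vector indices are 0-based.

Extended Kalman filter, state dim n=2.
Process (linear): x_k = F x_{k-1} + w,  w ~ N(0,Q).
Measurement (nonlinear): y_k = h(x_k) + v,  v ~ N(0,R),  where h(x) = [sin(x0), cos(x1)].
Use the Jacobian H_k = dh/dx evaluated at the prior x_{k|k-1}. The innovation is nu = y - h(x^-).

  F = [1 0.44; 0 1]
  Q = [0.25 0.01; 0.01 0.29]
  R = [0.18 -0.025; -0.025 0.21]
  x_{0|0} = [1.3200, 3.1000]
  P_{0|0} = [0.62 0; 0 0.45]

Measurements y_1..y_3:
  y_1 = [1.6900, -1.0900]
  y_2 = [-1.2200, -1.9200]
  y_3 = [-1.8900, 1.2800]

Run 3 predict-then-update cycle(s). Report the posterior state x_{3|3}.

step 1: x^-=[2.6840, 3.1000]  P^-=[0.9571 0.2080; 0.2080 0.7400]  H_jac=[-0.8971 0.0000; 0.0000 -0.0416]  S=[0.9503 -0.0172; -0.0172 0.2113]  K=[-0.9056 -0.1148; -0.1993 -0.1619]  nu=[1.2482, -0.0909]  x^+=[1.5640, 2.8659]  P^+=[0.1785 0.0355; 0.0355 0.6978]
step 2: x^-=[2.8250, 2.8659]  P^-=[0.5948 0.3525; 0.3525 0.9878]  H_jac=[-0.9503 0.0000; 0.0000 -0.2722]  S=[0.7172 0.0662; 0.0662 0.2832]  K=[-0.7736 -0.1580; -0.3879 -0.8588]  nu=[-1.5313, -0.9577]  x^+=[4.1610, 4.2824]  P^+=[0.1424 0.0509; 0.0509 0.6270]
step 3: x^-=[6.0453, 4.2824]  P^-=[0.5585 0.3368; 0.3368 0.9170]  H_jac=[0.9718 0.0000; 0.0000 0.9090]  S=[0.7075 0.2725; 0.2725 0.9676]  K=[0.7239 0.1125; 0.1467 0.8201]  nu=[-1.6543, 1.6969]  x^+=[5.0387, 5.4312]  P^+=[0.1312 0.0061; 0.0061 0.1854]

x_post = [5.0387, 5.4312]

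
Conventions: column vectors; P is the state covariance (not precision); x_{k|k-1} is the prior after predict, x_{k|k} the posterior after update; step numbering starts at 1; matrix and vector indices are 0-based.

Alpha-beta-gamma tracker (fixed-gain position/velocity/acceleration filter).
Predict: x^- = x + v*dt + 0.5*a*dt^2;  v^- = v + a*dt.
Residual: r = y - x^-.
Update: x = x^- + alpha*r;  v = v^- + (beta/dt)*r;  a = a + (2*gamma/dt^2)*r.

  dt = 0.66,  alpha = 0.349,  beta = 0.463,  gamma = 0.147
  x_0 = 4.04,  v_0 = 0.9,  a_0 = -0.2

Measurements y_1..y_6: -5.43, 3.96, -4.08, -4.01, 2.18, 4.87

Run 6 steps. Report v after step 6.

step 1: x_pred=4.5904  r=-10.0204  x^+=1.0933  v^+=-6.2615  a^+=-6.9631
step 2: x_pred=-4.5558  r=8.5158  x^+=-1.5838  v^+=-4.8831  a^+=-1.2155
step 3: x_pred=-5.0714  r=0.9914  x^+=-4.7254  v^+=-4.9899  a^+=-0.5464
step 4: x_pred=-8.1377  r=4.1277  x^+=-6.6972  v^+=-2.4548  a^+=2.2396
step 5: x_pred=-7.8295  r=10.0095  x^+=-4.3362  v^+=6.0452  a^+=8.9953
step 6: x_pred=1.6128  r=3.2572  x^+=2.7496  v^+=14.2671  a^+=11.1937

v_post = 14.2671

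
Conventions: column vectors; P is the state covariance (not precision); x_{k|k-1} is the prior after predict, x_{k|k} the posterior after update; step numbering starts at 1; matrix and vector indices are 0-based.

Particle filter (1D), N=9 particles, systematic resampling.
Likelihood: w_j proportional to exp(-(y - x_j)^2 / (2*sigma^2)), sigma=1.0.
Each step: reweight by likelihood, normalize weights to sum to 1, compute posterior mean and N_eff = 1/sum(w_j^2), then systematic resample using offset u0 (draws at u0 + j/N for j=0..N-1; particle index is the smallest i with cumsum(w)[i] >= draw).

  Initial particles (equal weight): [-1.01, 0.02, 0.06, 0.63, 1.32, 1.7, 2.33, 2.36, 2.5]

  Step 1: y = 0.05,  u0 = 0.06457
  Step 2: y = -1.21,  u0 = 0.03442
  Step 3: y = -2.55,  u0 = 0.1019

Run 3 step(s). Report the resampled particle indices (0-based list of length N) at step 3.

resampled_idx = [0, 0, 1, 1, 1, 2, 2, 4, 7]

step 1: w=[0.1323, 0.2319, 0.2319, 0.1960, 0.1036, 0.0595, 0.0172, 0.0161, 0.0115]  mean=0.3533  Neff=5.6043  idx=[0, 1, 1, 2, 2, 3, 3, 4, 5]
step 2: w=[0.3030, 0.1451, 0.1451, 0.1380, 0.1380, 0.0569, 0.0569, 0.0126, 0.0045]  mean=-0.1878  Neff=5.5977  idx=[0, 0, 0, 1, 2, 2, 3, 4, 5]
step 3: w=[0.2778, 0.2778, 0.2778, 0.0335, 0.0335, 0.0335, 0.0302, 0.0302, 0.0058]  mean=-0.8325  Neff=4.2233  idx=[0, 0, 1, 1, 1, 2, 2, 4, 7]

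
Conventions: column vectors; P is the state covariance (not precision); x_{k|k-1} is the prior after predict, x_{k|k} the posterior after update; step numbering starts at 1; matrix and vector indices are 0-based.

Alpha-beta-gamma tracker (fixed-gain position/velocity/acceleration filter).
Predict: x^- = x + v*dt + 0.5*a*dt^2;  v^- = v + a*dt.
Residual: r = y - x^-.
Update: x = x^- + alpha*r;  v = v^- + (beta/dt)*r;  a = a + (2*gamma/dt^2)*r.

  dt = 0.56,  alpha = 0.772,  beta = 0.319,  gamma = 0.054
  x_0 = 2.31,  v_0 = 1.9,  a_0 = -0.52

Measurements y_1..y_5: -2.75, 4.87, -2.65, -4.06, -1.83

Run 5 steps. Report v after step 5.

v_post = -3.0438

step 1: x_pred=3.2925  r=-6.0425  x^+=-1.3723  v^+=-1.8332  a^+=-2.6010
step 2: x_pred=-2.8068  r=7.6768  x^+=3.1197  v^+=1.0832  a^+=0.0428
step 3: x_pred=3.7330  r=-6.3830  x^+=-1.1947  v^+=-2.5288  a^+=-2.1554
step 4: x_pred=-2.9488  r=-1.1112  x^+=-3.8066  v^+=-4.3688  a^+=-2.5381
step 5: x_pred=-6.6512  r=4.8212  x^+=-2.9292  v^+=-3.0438  a^+=-0.8777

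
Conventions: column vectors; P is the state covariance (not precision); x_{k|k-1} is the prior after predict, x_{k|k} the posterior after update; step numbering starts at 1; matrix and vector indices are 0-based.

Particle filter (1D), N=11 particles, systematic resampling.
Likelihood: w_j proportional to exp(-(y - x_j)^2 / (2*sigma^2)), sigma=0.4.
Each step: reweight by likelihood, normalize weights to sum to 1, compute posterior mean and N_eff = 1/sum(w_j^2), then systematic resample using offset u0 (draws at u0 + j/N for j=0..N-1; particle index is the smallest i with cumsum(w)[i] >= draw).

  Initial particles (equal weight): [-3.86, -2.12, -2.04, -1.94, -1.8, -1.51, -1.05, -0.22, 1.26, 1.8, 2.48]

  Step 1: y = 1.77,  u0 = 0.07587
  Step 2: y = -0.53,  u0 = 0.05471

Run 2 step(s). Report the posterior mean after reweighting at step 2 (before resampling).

post_mean = 1.2610

step 1: w=[0.0000, 0.0000, 0.0000, 0.0000, 0.0000, 0.0000, 0.0000, 0.0000, 0.2692, 0.6052, 0.1256]  mean=1.7400  Neff=2.2002  idx=[8, 8, 8, 9, 9, 9, 9, 9, 9, 10, 10]
step 2: w=[0.3327, 0.3327, 0.3327, 0.0003, 0.0003, 0.0003, 0.0003, 0.0003, 0.0003, 0.0000, 0.0000]  mean=1.2610  Neff=3.0115  idx=[0, 0, 0, 0, 1, 1, 1, 2, 2, 2, 2]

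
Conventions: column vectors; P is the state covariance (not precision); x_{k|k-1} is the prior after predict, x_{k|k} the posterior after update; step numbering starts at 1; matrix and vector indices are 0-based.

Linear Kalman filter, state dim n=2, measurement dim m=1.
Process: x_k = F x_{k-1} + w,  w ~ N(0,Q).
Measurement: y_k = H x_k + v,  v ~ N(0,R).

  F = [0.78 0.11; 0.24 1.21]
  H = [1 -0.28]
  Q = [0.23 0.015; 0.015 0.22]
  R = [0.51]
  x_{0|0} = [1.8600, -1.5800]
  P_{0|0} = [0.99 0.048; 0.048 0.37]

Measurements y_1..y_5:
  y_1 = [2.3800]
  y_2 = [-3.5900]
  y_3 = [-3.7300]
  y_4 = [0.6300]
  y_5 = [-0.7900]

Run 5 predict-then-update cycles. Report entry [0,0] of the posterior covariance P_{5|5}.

step 1: x^-=[1.2770, -1.4654]  P^-=[0.8450 0.2961; 0.2961 0.8466]  S=[1.2556]  K=[0.6070; 0.0471]  nu=[0.6927]  x^+=[1.6975, -1.4328]  P^+=[0.3824 0.2603; 0.2603 0.8438]
step 2: x^-=[1.1664, -1.3263]  P^-=[0.5176 0.4514; 0.4514 1.6287]  S=[0.9024]  K=[0.4334; -0.0051]  nu=[-5.1278]  x^+=[-1.0562, -1.3002]  P^+=[0.3480 0.4534; 0.4534 1.6286]
step 3: x^-=[-0.9668, -1.8267]  P^-=[0.5392 0.7368; 0.7368 2.8879]  S=[0.8630]  K=[0.3858; -0.0832]  nu=[-3.2746]  x^+=[-2.2301, -1.5543]  P^+=[0.4108 0.7645; 0.7645 2.8819]
step 4: x^-=[-1.9104, -2.4160]  P^-=[0.6460 1.2172; 1.2172 4.9071]  S=[0.8591]  K=[0.3552; -0.1825]  nu=[1.8640]  x^+=[-1.2483, -2.7561]  P^+=[0.5376 1.2729; 1.2729 4.8785]
step 5: x^-=[-1.2768, -3.6345]  P^-=[0.8345 1.9999; 1.9999 8.1329]  S=[0.8622]  K=[0.3184; -0.3216]  nu=[-0.5308]  x^+=[-1.4459, -3.4638]  P^+=[0.7471 2.0882; 2.0882 8.0437]

P_post[0,0] = 0.7471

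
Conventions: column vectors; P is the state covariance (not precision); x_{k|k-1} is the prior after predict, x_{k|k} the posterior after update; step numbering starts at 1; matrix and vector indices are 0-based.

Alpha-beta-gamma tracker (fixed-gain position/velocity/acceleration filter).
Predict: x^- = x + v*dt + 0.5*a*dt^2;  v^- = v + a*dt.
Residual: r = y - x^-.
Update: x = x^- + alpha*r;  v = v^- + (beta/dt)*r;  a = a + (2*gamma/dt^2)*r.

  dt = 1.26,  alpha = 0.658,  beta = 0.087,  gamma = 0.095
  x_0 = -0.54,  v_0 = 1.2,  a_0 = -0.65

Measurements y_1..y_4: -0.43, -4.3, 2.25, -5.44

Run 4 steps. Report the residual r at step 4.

resid = -2.4434

step 1: x_pred=0.4560  r=-0.8860  x^+=-0.1270  v^+=0.3198  a^+=-0.7560
step 2: x_pred=-0.3241  r=-3.9759  x^+=-2.9403  v^+=-0.9073  a^+=-1.2319
step 3: x_pred=-5.0613  r=7.3113  x^+=-0.2505  v^+=-1.9546  a^+=-0.3569
step 4: x_pred=-2.9966  r=-2.4434  x^+=-4.6043  v^+=-2.5730  a^+=-0.6493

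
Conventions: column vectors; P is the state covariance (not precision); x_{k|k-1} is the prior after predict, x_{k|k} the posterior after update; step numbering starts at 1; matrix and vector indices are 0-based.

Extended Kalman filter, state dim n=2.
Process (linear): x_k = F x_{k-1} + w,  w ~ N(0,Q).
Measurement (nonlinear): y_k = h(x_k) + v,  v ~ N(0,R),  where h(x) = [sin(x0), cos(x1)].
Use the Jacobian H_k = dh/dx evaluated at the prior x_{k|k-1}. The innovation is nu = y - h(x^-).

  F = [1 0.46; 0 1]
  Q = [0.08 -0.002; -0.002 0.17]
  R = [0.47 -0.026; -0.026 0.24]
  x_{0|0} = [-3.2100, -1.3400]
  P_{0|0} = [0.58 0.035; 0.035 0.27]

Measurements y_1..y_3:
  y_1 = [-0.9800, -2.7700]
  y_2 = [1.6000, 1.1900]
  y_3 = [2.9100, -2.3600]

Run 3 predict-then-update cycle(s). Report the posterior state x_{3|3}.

step 1: x^-=[-3.8264, -1.3400]  P^-=[0.7493 0.1572; 0.1572 0.4400]  H_jac=[-0.7745 0.0000; 0.0000 0.9735]  S=[0.9195 -0.1445; -0.1445 0.6570]  K=[-0.6159 0.0974; -0.0310 0.6452]  nu=[-1.6125, -2.9988]  x^+=[-3.1255, -3.2247]  P^+=[0.3770 0.0405; 0.0405 0.1599]
step 2: x^-=[-4.6089, -3.2247]  P^-=[0.5280 0.1120; 0.1120 0.3299]  H_jac=[-0.1033 0.0000; 0.0000 -0.0830]  S=[0.4756 -0.0250; -0.0250 0.2423]  K=[-0.1174 -0.0505; -0.0304 -0.1161]  nu=[0.6054, 2.1866]  x^+=[-4.7903, -3.4970]  P^+=[0.5212 0.1093; 0.1093 0.3264]
step 3: x^-=[-6.3990, -3.4970]  P^-=[0.7708 0.2574; 0.2574 0.4964]  H_jac=[0.9933 0.0000; 0.0000 -0.3480]  S=[1.2305 -0.1150; -0.1150 0.3001]  K=[0.6164 -0.0623; 0.1597 -0.5143]  nu=[3.0255, -1.4225]  x^+=[-4.4454, -2.2821]  P^+=[0.2933 0.0890; 0.0890 0.3667]

x_post = [-4.4454, -2.2821]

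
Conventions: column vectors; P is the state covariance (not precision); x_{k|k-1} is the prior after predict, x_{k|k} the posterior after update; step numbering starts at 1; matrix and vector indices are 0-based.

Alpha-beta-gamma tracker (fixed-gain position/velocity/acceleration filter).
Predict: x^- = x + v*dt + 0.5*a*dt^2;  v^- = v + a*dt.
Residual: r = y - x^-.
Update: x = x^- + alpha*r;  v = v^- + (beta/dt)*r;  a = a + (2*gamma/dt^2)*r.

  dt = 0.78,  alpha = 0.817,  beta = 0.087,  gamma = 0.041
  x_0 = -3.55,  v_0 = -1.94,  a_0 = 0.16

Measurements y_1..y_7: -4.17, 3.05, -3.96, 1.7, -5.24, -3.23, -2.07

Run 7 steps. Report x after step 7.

step 1: x_pred=-5.0145  r=0.8445  x^+=-4.3245  v^+=-1.7210  a^+=0.2738
step 2: x_pred=-5.5836  r=8.6336  x^+=1.4700  v^+=-0.5444  a^+=1.4375
step 3: x_pred=1.4827  r=-5.4427  x^+=-2.9640  v^+=-0.0303  a^+=0.7039
step 4: x_pred=-2.7735  r=4.4735  x^+=0.8814  v^+=1.0177  a^+=1.3068
step 5: x_pred=2.0727  r=-7.3127  x^+=-3.9018  v^+=1.2214  a^+=0.3212
step 6: x_pred=-2.8514  r=-0.3786  x^+=-3.1607  v^+=1.4297  a^+=0.2702
step 7: x_pred=-1.9633  r=-0.1067  x^+=-2.0505  v^+=1.6286  a^+=0.2558

x_post = -2.0505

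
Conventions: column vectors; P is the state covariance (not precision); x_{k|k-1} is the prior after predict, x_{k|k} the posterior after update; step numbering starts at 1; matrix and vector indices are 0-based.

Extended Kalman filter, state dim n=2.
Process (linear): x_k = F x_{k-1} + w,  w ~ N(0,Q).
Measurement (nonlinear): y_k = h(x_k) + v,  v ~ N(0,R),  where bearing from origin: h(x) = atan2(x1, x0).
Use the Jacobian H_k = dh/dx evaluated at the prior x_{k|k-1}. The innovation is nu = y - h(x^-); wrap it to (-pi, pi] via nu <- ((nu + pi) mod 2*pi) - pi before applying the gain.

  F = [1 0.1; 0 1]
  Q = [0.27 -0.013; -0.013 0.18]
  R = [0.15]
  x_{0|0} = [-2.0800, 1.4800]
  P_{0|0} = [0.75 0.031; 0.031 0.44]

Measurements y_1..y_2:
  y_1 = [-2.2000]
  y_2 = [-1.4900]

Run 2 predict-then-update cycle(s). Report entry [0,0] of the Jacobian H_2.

H_jac[0,0] = -0.0240

step 1: x^-=[-1.9320, 1.4800]  P^-=[1.0306 0.0620; 0.0620 0.6200]  H_jac=[-0.2499 -0.3262]  S=[0.2904]  K=[-0.9563; -0.7497]  nu=[1.5953]  x^+=[-3.4576, 0.2840]  P^+=[0.7650 -0.1462; -0.1462 0.4568]
step 2: x^-=[-3.4292, 0.2840]  P^-=[1.0103 -0.1135; -0.1135 0.6368]  H_jac=[-0.0240 -0.2896]  S=[0.2024]  K=[0.0427; -0.8977]  nu=[1.7342]  x^+=[-3.3551, -1.2727]  P^+=[1.0099 -0.1058; -0.1058 0.4737]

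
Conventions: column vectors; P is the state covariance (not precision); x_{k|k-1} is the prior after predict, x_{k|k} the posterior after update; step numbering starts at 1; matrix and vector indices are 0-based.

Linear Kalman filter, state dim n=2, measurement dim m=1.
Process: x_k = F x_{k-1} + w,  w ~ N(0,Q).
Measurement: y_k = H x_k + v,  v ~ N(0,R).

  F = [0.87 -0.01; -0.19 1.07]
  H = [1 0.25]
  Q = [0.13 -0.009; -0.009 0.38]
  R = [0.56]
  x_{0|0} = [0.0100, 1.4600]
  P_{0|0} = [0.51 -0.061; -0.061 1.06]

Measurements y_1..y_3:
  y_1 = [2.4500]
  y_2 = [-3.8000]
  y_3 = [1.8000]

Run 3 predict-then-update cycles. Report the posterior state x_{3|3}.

x_post = [-0.1153, 1.6760]

step 1: x^-=[-0.0059, 1.5603]  P^-=[0.5172 -0.1615; -0.1615 1.6368]  S=[1.0987]  K=[0.4340; 0.2254]  nu=[2.0658]  x^+=[0.8906, 2.0259]  P^+=[0.3103 -0.2690; -0.2690 1.5810]
step 2: x^-=[0.7546, 1.9986]  P^-=[0.3697 -0.3281; -0.3281 2.3107]  S=[0.9100]  K=[0.3161; 0.2742]  nu=[-5.0542]  x^+=[-0.8430, 0.6128]  P^+=[0.2788 -0.4070; -0.4070 2.2422]
step 3: x^-=[-0.7395, 0.8158]  P^-=[0.3483 -0.4587; -0.4587 3.1227]  S=[0.8741]  K=[0.2673; 0.3683]  nu=[2.3356]  x^+=[-0.1153, 1.6760]  P^+=[0.2859 -0.5448; -0.5448 3.0041]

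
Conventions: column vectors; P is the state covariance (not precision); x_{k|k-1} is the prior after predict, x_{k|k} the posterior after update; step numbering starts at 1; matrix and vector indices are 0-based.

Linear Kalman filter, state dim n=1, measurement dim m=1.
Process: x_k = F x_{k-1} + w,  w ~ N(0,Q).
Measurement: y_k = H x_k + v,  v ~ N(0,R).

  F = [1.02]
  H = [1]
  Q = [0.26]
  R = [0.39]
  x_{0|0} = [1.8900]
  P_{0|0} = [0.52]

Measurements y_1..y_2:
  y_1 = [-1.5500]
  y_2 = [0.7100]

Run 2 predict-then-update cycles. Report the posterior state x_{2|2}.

step 1: x^-=[1.9278]  P^-=[0.8010]  S=[1.1910]  K=[0.6725]  nu=[-3.4778]  x^+=[-0.4112]  P^+=[0.2623]
step 2: x^-=[-0.4194]  P^-=[0.5329]  S=[0.9229]  K=[0.5774]  nu=[1.1294]  x^+=[0.2327]  P^+=[0.2252]

x_post = [0.2327]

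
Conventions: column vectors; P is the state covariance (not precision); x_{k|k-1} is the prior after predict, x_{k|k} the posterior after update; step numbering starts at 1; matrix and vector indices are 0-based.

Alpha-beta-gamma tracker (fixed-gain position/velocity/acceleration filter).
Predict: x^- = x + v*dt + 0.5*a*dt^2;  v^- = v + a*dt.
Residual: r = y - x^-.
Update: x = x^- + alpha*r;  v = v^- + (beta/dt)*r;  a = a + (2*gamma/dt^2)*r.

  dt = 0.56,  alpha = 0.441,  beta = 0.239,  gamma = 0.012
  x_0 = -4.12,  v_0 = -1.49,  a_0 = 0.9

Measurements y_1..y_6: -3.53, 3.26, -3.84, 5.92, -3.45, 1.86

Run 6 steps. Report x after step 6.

x_post = 2.5589

step 1: x_pred=-4.8133  r=1.2833  x^+=-4.2474  v^+=-0.4383  a^+=0.9982
step 2: x_pred=-4.3363  r=7.5963  x^+=-0.9863  v^+=3.3627  a^+=1.5796
step 3: x_pred=1.1444  r=-4.9844  x^+=-1.0537  v^+=2.1199  a^+=1.1981
step 4: x_pred=0.3213  r=5.5987  x^+=2.7903  v^+=5.1803  a^+=1.6266
step 5: x_pred=5.9464  r=-9.3964  x^+=1.8026  v^+=2.0809  a^+=0.9075
step 6: x_pred=3.1102  r=-1.2502  x^+=2.5589  v^+=2.0556  a^+=0.8118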